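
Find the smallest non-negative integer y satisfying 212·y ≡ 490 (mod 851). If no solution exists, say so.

gcd(212, 851) = 1, so a unique solution mod 851 exists.
212⁻¹ ≡ 566 (mod 851).
y ≡ 566·490 ≡ 765 (mod 851).

765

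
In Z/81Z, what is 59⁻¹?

By the extended Euclidean algorithm:
81 = 1×59 + 22
59 = 2×22 + 15
22 = 1×15 + 7
15 = 2×7 + 1
7 = 7×1 + 0
gcd(59, 81) = 1, so the inverse exists.
Back-substitute for 1:
1 = 1×15 − 2×7
  = −2×22 + 3×15
  = 3×59 − 8×22
  = −8×81 + 11×59
So 59⁻¹ ≡ 11 (mod 81).

11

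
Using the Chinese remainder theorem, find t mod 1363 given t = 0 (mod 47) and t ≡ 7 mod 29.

47⁻¹ mod 29: 47×21 ≡ 1 (mod 29), so 47⁻¹ ≡ 21.
t = 0 + 47×((7 − 0)×21 mod 29) = 0 + 47×2 = 94.
Check: 94 mod 47 = 0, 94 mod 29 = 7. ✓

94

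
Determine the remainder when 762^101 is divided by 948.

101 in binary is 1100101, i.e. 101 = 64 + 32 + 4 + 1.
762^1 ≡ 762 (mod 948)
762^2 ≡ 762^2 = 580644 ≡ 468 (mod 948)
762^4 ≡ 468^2 = 219024 ≡ 36 (mod 948)
762^8 ≡ 36^2 = 1296 ≡ 348 (mod 948)
762^16 ≡ 348^2 = 121104 ≡ 708 (mod 948)
762^32 ≡ 708^2 = 501264 ≡ 720 (mod 948)
762^64 ≡ 720^2 = 518400 ≡ 792 (mod 948)
762^101 = 762^64 · 762^32 · 762^4 · 762^1 ≡ 792 · 720 · 36 · 762 (mod 948).
Accumulate the product:
792 · 720 = 570240 ≡ 492
492 · 36 = 17712 ≡ 648
648 · 762 = 493776 ≡ 816

816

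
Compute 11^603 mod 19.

Using repeated squaring:
603 in binary is 1001011011, i.e. 603 = 512 + 64 + 16 + 8 + 2 + 1.
11^1 ≡ 11 (mod 19)
11^2 ≡ 11^2 = 121 ≡ 7 (mod 19)
11^4 ≡ 7^2 = 49 ≡ 11 (mod 19)
11^8 ≡ 11^2 = 121 ≡ 7 (mod 19)
11^16 ≡ 7^2 = 49 ≡ 11 (mod 19)
11^32 ≡ 11^2 = 121 ≡ 7 (mod 19)
11^64 ≡ 7^2 = 49 ≡ 11 (mod 19)
11^128 ≡ 11^2 = 121 ≡ 7 (mod 19)
11^256 ≡ 7^2 = 49 ≡ 11 (mod 19)
11^512 ≡ 11^2 = 121 ≡ 7 (mod 19)
11^603 = 11^512 * 11^64 * 11^16 * 11^8 * 11^2 * 11^1 ≡ 7 * 11 * 11 * 7 * 7 * 11 (mod 19).
Accumulate the product:
7 * 11 = 77 ≡ 1
1 * 11 = 11
11 * 7 = 77 ≡ 1
1 * 7 = 7
7 * 11 = 77 ≡ 1

1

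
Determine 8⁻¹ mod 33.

Run the extended Euclidean algorithm:
33 = 4·8 + 1
8 = 8·1 + 0
gcd(8, 33) = 1, so the inverse exists.
Back-substitute for 1:
1 = 1·33 − 4·8
So 8⁻¹ ≡ −4 ≡ 29 (mod 33).

29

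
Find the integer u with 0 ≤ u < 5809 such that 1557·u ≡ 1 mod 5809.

Apply the Euclidean algorithm and back-substitute:
5809 = 3*1557 + 1138
1557 = 1*1138 + 419
1138 = 2*419 + 300
419 = 1*300 + 119
300 = 2*119 + 62
119 = 1*62 + 57
62 = 1*57 + 5
57 = 11*5 + 2
5 = 2*2 + 1
2 = 2*1 + 0
gcd(1557, 5809) = 1, so the inverse exists.
Back-substitute for 1:
1 = 1*5 − 2*2
  = −2*57 + 23*5
  = 23*62 − 25*57
  = −25*119 + 48*62
  = 48*300 − 121*119
  = −121*419 + 169*300
  = 169*1138 − 459*419
  = −459*1557 + 628*1138
  = 628*5809 − 2343*1557
So 1557⁻¹ ≡ −2343 ≡ 3466 (mod 5809).

3466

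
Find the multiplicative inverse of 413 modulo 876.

473

876 = 2*413 + 50
413 = 8*50 + 13
50 = 3*13 + 11
13 = 1*11 + 2
11 = 5*2 + 1
2 = 2*1 + 0
gcd(413, 876) = 1, so the inverse exists.
Bézout: 1 = 190*876 − 403*413.
So 413⁻¹ ≡ −403 ≡ 473 (mod 876).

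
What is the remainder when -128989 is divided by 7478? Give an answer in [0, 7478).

5615

-128989 = -18·7478 + 5615, so -128989 ≡ 5615 (mod 7478).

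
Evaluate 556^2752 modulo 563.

525

2752 in binary is 101011000000, i.e. 2752 = 2048 + 512 + 128 + 64.
556^1 ≡ 556 (mod 563)
556^2 ≡ 556^2 = 309136 ≡ 49 (mod 563)
556^4 ≡ 49^2 = 2401 ≡ 149 (mod 563)
556^8 ≡ 149^2 = 22201 ≡ 244 (mod 563)
556^16 ≡ 244^2 = 59536 ≡ 421 (mod 563)
556^32 ≡ 421^2 = 177241 ≡ 459 (mod 563)
556^64 ≡ 459^2 = 210681 ≡ 119 (mod 563)
556^128 ≡ 119^2 = 14161 ≡ 86 (mod 563)
556^256 ≡ 86^2 = 7396 ≡ 77 (mod 563)
556^512 ≡ 77^2 = 5929 ≡ 299 (mod 563)
556^1024 ≡ 299^2 = 89401 ≡ 447 (mod 563)
556^2048 ≡ 447^2 = 199809 ≡ 507 (mod 563)
556^2752 = 556^2048 × 556^512 × 556^128 × 556^64 ≡ 507 × 299 × 86 × 119 (mod 563).
Accumulate the product:
507 × 299 = 151593 ≡ 146
146 × 86 = 12556 ≡ 170
170 × 119 = 20230 ≡ 525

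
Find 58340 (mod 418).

238

58340 = 139×418 + 238, so 58340 ≡ 238 (mod 418).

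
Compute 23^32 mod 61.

20

23^1 ≡ 23 (mod 61)
23^2 ≡ 23^2 = 529 ≡ 41 (mod 61)
23^4 ≡ 41^2 = 1681 ≡ 34 (mod 61)
23^8 ≡ 34^2 = 1156 ≡ 58 (mod 61)
23^16 ≡ 58^2 = 3364 ≡ 9 (mod 61)
23^32 ≡ 9^2 = 81 ≡ 20 (mod 61)
So 23^32 ≡ 20 (mod 61).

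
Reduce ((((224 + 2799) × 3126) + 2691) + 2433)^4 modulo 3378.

224 + 2799 = 3023
3023 × 3126 = 9449898 ≡ 1632 (mod 3378)
1632 + 2691 = 4323 ≡ 945 (mod 3378)
945 + 2433 = 3378 ≡ 0 (mod 3378)
(0)^4 ≡ 0 (mod 3378)

0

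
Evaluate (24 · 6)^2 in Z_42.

30

24 · 6 = 144 ≡ 18 (mod 42)
(18)^2 ≡ 30 (mod 42)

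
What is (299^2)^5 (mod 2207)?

611

(299)^2 ≡ 1121 (mod 2207)
(1121)^5 ≡ 611 (mod 2207)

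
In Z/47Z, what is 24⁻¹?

47 = 1·24 + 23
24 = 1·23 + 1
23 = 23·1 + 0
gcd(24, 47) = 1, so the inverse exists.
Bézout: 1 = −1·47 + 2·24.
So 24⁻¹ ≡ 2 (mod 47).

2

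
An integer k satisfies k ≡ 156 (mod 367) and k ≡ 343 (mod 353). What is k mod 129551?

367⁻¹ mod 353: 367·227 ≡ 1 (mod 353), so 367⁻¹ ≡ 227.
k = 156 + 367·((343 − 156)·227 mod 353) = 156 + 367·89 = 32819.

32819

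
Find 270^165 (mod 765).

495

Using repeated squaring:
165 in binary is 10100101, i.e. 165 = 128 + 32 + 4 + 1.
270^1 ≡ 270 (mod 765)
270^2 ≡ 270^2 = 72900 ≡ 225 (mod 765)
270^4 ≡ 225^2 = 50625 ≡ 135 (mod 765)
270^8 ≡ 135^2 = 18225 ≡ 630 (mod 765)
270^16 ≡ 630^2 = 396900 ≡ 630 (mod 765)
270^32 ≡ 630^2 = 396900 ≡ 630 (mod 765)
270^64 ≡ 630^2 = 396900 ≡ 630 (mod 765)
270^128 ≡ 630^2 = 396900 ≡ 630 (mod 765)
270^165 = 270^128 × 270^32 × 270^4 × 270^1 ≡ 630 × 630 × 135 × 270 (mod 765).
Accumulate the product:
630 × 630 = 396900 ≡ 630
630 × 135 = 85050 ≡ 135
135 × 270 = 36450 ≡ 495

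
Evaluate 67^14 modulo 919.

67^1 ≡ 67 (mod 919)
67^2 ≡ 67^2 = 4489 ≡ 813 (mod 919)
67^4 ≡ 813^2 = 660969 ≡ 208 (mod 919)
67^8 ≡ 208^2 = 43264 ≡ 71 (mod 919)
67^14 = 67^8 * 67^4 * 67^2 ≡ 71 * 208 * 813 (mod 919).
Accumulate the product:
71 * 208 = 14768 ≡ 64
64 * 813 = 52032 ≡ 568

568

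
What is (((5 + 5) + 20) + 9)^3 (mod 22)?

5 + 5 = 10
10 + 20 = 30 ≡ 8 (mod 22)
8 + 9 = 17
(17)^3 ≡ 7 (mod 22)

7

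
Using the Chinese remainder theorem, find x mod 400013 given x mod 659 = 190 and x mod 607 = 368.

659⁻¹ mod 607: 659*572 ≡ 1 (mod 607), so 659⁻¹ ≡ 572.
x = 190 + 659*((368 − 190)*572 mod 607) = 190 + 659*447 = 294763.

294763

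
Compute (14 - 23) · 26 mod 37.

25

14 - 23 = -9 ≡ 28 (mod 37)
28 · 26 = 728 ≡ 25 (mod 37)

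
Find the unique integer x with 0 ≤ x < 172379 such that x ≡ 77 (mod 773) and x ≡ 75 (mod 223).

23267

773⁻¹ mod 223: 773×208 ≡ 1 (mod 223), so 773⁻¹ ≡ 208.
x = 77 + 773×((75 − 77)×208 mod 223) = 77 + 773×30 = 23267.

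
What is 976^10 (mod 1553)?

10 in binary is 1010, i.e. 10 = 8 + 2.
976^1 ≡ 976 (mod 1553)
976^2 ≡ 976^2 = 952576 ≡ 587 (mod 1553)
976^4 ≡ 587^2 = 344569 ≡ 1356 (mod 1553)
976^8 ≡ 1356^2 = 1838736 ≡ 1537 (mod 1553)
976^10 = 976^8 · 976^2 ≡ 1537 · 587 (mod 1553).
1537 · 587 = 902219 ≡ 1479 (mod 1553).

1479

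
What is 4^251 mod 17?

13

4^1 ≡ 4 (mod 17)
4^2 ≡ 4^2 = 16 (mod 17)
4^4 ≡ 16^2 = 256 ≡ 1 (mod 17)
4^8 ≡ 1^2 = 1 (mod 17)
4^16 ≡ 1^2 = 1 (mod 17)
4^32 ≡ 1^2 = 1 (mod 17)
4^64 ≡ 1^2 = 1 (mod 17)
4^128 ≡ 1^2 = 1 (mod 17)
4^251 = 4^128 · 4^64 · 4^32 · 4^16 · 4^8 · 4^2 · 4^1 ≡ 1 · 1 · 1 · 1 · 1 · 16 · 4 (mod 17).
Accumulate the product:
1 · 1 = 1
1 · 1 = 1
1 · 1 = 1
1 · 1 = 1
1 · 16 = 16
16 · 4 = 64 ≡ 13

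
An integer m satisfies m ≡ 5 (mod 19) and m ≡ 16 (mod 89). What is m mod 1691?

461

19⁻¹ mod 89: 19×75 ≡ 1 (mod 89), so 19⁻¹ ≡ 75.
m = 5 + 19×((16 − 5)×75 mod 89) = 5 + 19×24 = 461.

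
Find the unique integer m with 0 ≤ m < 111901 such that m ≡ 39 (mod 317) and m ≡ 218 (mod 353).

94822

317⁻¹ mod 353: 317×49 ≡ 1 (mod 353), so 317⁻¹ ≡ 49.
m = 39 + 317×((218 − 39)×49 mod 353) = 39 + 317×299 = 94822.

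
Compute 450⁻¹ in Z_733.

Run the extended Euclidean algorithm:
733 = 1*450 + 283
450 = 1*283 + 167
283 = 1*167 + 116
167 = 1*116 + 51
116 = 2*51 + 14
51 = 3*14 + 9
14 = 1*9 + 5
9 = 1*5 + 4
5 = 1*4 + 1
4 = 4*1 + 0
gcd(450, 733) = 1, so the inverse exists.
Back-substitute for 1:
1 = 1*5 − 1*4
  = −1*9 + 2*5
  = 2*14 − 3*9
  = −3*51 + 11*14
  = 11*116 − 25*51
  = −25*167 + 36*116
  = 36*283 − 61*167
  = −61*450 + 97*283
  = 97*733 − 158*450
So 450⁻¹ ≡ −158 ≡ 575 (mod 733).

575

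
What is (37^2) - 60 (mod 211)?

(37)^2 ≡ 103 (mod 211)
103 - 60 = 43

43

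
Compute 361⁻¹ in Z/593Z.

593 = 1*361 + 232
361 = 1*232 + 129
232 = 1*129 + 103
129 = 1*103 + 26
103 = 3*26 + 25
26 = 1*25 + 1
25 = 25*1 + 0
gcd(361, 593) = 1, so the inverse exists.
Bézout: 1 = −14*593 + 23*361.
So 361⁻¹ ≡ 23 (mod 593).

23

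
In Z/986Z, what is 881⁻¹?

385

Run the extended Euclidean algorithm:
986 = 1·881 + 105
881 = 8·105 + 41
105 = 2·41 + 23
41 = 1·23 + 18
23 = 1·18 + 5
18 = 3·5 + 3
5 = 1·3 + 2
3 = 1·2 + 1
2 = 2·1 + 0
gcd(881, 986) = 1, so the inverse exists.
Back-substitute for 1:
1 = 1·3 − 1·2
  = −1·5 + 2·3
  = 2·18 − 7·5
  = −7·23 + 9·18
  = 9·41 − 16·23
  = −16·105 + 41·41
  = 41·881 − 344·105
  = −344·986 + 385·881
So 881⁻¹ ≡ 385 (mod 986).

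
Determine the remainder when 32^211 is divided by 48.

32

32^1 ≡ 32 (mod 48)
32^2 ≡ 32^2 = 1024 ≡ 16 (mod 48)
32^4 ≡ 16^2 = 256 ≡ 16 (mod 48)
32^8 ≡ 16^2 = 256 ≡ 16 (mod 48)
32^16 ≡ 16^2 = 256 ≡ 16 (mod 48)
32^32 ≡ 16^2 = 256 ≡ 16 (mod 48)
32^64 ≡ 16^2 = 256 ≡ 16 (mod 48)
32^128 ≡ 16^2 = 256 ≡ 16 (mod 48)
32^211 = 32^128 · 32^64 · 32^16 · 32^2 · 32^1 ≡ 16 · 16 · 16 · 16 · 32 (mod 48).
Accumulate the product:
16 · 16 = 256 ≡ 16
16 · 16 = 256 ≡ 16
16 · 16 = 256 ≡ 16
16 · 32 = 512 ≡ 32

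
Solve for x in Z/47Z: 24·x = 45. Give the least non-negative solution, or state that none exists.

43

gcd(24, 47) = 1, so a unique solution mod 47 exists.
24⁻¹ ≡ 2 (mod 47).
x ≡ 2·45 ≡ 43 (mod 47).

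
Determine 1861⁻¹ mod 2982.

2575

2982 = 1×1861 + 1121
1861 = 1×1121 + 740
1121 = 1×740 + 381
740 = 1×381 + 359
381 = 1×359 + 22
359 = 16×22 + 7
22 = 3×7 + 1
7 = 7×1 + 0
gcd(1861, 2982) = 1, so the inverse exists.
Back-substitute for 1:
1 = 1×22 − 3×7
  = −3×359 + 49×22
  = 49×381 − 52×359
  = −52×740 + 101×381
  = 101×1121 − 153×740
  = −153×1861 + 254×1121
  = 254×2982 − 407×1861
So 1861⁻¹ ≡ −407 ≡ 2575 (mod 2982).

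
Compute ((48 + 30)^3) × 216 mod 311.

120

48 + 30 = 78
(78)^3 ≡ 277 (mod 311)
277 × 216 = 59832 ≡ 120 (mod 311)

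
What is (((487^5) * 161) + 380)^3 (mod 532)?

(487)^5 ≡ 331 (mod 532)
331 * 161 = 53291 ≡ 91 (mod 532)
91 + 380 = 471
(471)^3 ≡ 183 (mod 532)

183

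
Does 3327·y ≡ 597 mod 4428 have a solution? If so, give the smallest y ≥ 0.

gcd(3327, 4428) = 3, and 3 | 597, so solutions exist.
Divide through by 3: 1109·y = 199 (mod 1476).
1109⁻¹ ≡ 185 (mod 1476).
y ≡ 185·199 ≡ 1391 (mod 1476).
The smallest non-negative solution is y = 1391.

1391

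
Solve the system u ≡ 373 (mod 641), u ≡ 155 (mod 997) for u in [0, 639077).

600349

641⁻¹ mod 997: 641×14 ≡ 1 (mod 997), so 641⁻¹ ≡ 14.
u = 373 + 641×((155 − 373)×14 mod 997) = 373 + 641×936 = 600349.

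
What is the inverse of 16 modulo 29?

20

Run the extended Euclidean algorithm:
29 = 1*16 + 13
16 = 1*13 + 3
13 = 4*3 + 1
3 = 3*1 + 0
gcd(16, 29) = 1, so the inverse exists.
Back-substitute for 1:
1 = 1*13 − 4*3
  = −4*16 + 5*13
  = 5*29 − 9*16
So 16⁻¹ ≡ −9 ≡ 20 (mod 29).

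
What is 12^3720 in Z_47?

7

Using repeated squaring:
3720 in binary is 111010001000, i.e. 3720 = 2048 + 1024 + 512 + 128 + 8.
12^1 ≡ 12 (mod 47)
12^2 ≡ 12^2 = 144 ≡ 3 (mod 47)
12^4 ≡ 3^2 = 9 (mod 47)
12^8 ≡ 9^2 = 81 ≡ 34 (mod 47)
12^16 ≡ 34^2 = 1156 ≡ 28 (mod 47)
12^32 ≡ 28^2 = 784 ≡ 32 (mod 47)
12^64 ≡ 32^2 = 1024 ≡ 37 (mod 47)
12^128 ≡ 37^2 = 1369 ≡ 6 (mod 47)
12^256 ≡ 6^2 = 36 (mod 47)
12^512 ≡ 36^2 = 1296 ≡ 27 (mod 47)
12^1024 ≡ 27^2 = 729 ≡ 24 (mod 47)
12^2048 ≡ 24^2 = 576 ≡ 12 (mod 47)
12^3720 = 12^2048 × 12^1024 × 12^512 × 12^128 × 12^8 ≡ 12 × 24 × 27 × 6 × 34 (mod 47).
Accumulate the product:
12 × 24 = 288 ≡ 6
6 × 27 = 162 ≡ 21
21 × 6 = 126 ≡ 32
32 × 34 = 1088 ≡ 7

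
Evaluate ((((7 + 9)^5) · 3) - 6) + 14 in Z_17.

5

7 + 9 = 16
(16)^5 ≡ 16 (mod 17)
16 · 3 = 48 ≡ 14 (mod 17)
14 - 6 = 8
8 + 14 = 22 ≡ 5 (mod 17)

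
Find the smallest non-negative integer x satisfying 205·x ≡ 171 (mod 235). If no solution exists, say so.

no solution

gcd(205, 235) = 5, and 5 does not divide 171.
So the congruence has no solution.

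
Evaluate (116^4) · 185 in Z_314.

216

(116)^4 ≡ 232 (mod 314)
232 · 185 = 42920 ≡ 216 (mod 314)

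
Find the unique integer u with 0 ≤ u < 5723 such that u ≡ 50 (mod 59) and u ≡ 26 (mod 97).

59⁻¹ mod 97: 59*74 ≡ 1 (mod 97), so 59⁻¹ ≡ 74.
u = 50 + 59*((26 − 50)*74 mod 97) = 50 + 59*67 = 4003.

4003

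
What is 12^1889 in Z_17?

12

12^1 ≡ 12 (mod 17)
12^2 ≡ 12^2 = 144 ≡ 8 (mod 17)
12^4 ≡ 8^2 = 64 ≡ 13 (mod 17)
12^8 ≡ 13^2 = 169 ≡ 16 (mod 17)
12^16 ≡ 16^2 = 256 ≡ 1 (mod 17)
12^32 ≡ 1^2 = 1 (mod 17)
12^64 ≡ 1^2 = 1 (mod 17)
12^128 ≡ 1^2 = 1 (mod 17)
12^256 ≡ 1^2 = 1 (mod 17)
12^512 ≡ 1^2 = 1 (mod 17)
12^1024 ≡ 1^2 = 1 (mod 17)
12^1889 = 12^1024 × 12^512 × 12^256 × 12^64 × 12^32 × 12^1 ≡ 1 × 1 × 1 × 1 × 1 × 12 (mod 17).
Accumulate the product:
1 × 1 = 1
1 × 1 = 1
1 × 1 = 1
1 × 1 = 1
1 × 12 = 12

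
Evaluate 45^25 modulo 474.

471

45^1 ≡ 45 (mod 474)
45^2 ≡ 45^2 = 2025 ≡ 129 (mod 474)
45^4 ≡ 129^2 = 16641 ≡ 51 (mod 474)
45^8 ≡ 51^2 = 2601 ≡ 231 (mod 474)
45^16 ≡ 231^2 = 53361 ≡ 273 (mod 474)
45^25 = 45^16 × 45^8 × 45^1 ≡ 273 × 231 × 45 (mod 474).
Accumulate the product:
273 × 231 = 63063 ≡ 21
21 × 45 = 945 ≡ 471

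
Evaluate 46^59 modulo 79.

21

46^1 ≡ 46 (mod 79)
46^2 ≡ 46^2 = 2116 ≡ 62 (mod 79)
46^4 ≡ 62^2 = 3844 ≡ 52 (mod 79)
46^8 ≡ 52^2 = 2704 ≡ 18 (mod 79)
46^16 ≡ 18^2 = 324 ≡ 8 (mod 79)
46^32 ≡ 8^2 = 64 (mod 79)
46^59 = 46^32 · 46^16 · 46^8 · 46^2 · 46^1 ≡ 64 · 8 · 18 · 62 · 46 (mod 79).
Accumulate the product:
64 · 8 = 512 ≡ 38
38 · 18 = 684 ≡ 52
52 · 62 = 3224 ≡ 64
64 · 46 = 2944 ≡ 21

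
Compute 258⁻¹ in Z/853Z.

By the extended Euclidean algorithm:
853 = 3*258 + 79
258 = 3*79 + 21
79 = 3*21 + 16
21 = 1*16 + 5
16 = 3*5 + 1
5 = 5*1 + 0
gcd(258, 853) = 1, so the inverse exists.
Back-substitute for 1:
1 = 1*16 − 3*5
  = −3*21 + 4*16
  = 4*79 − 15*21
  = −15*258 + 49*79
  = 49*853 − 162*258
So 258⁻¹ ≡ −162 ≡ 691 (mod 853).

691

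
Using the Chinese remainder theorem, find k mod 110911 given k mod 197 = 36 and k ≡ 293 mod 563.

96566

197⁻¹ mod 563: 197·543 ≡ 1 (mod 563), so 197⁻¹ ≡ 543.
k = 36 + 197·((293 − 36)·543 mod 563) = 36 + 197·490 = 96566.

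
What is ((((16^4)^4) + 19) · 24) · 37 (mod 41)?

2

(16)^4 ≡ 18 (mod 41)
(18)^4 ≡ 16 (mod 41)
16 + 19 = 35
35 · 24 = 840 ≡ 20 (mod 41)
20 · 37 = 740 ≡ 2 (mod 41)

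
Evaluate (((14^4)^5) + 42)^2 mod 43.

(14)^4 ≡ 17 (mod 43)
(17)^5 ≡ 40 (mod 43)
40 + 42 = 82 ≡ 39 (mod 43)
(39)^2 ≡ 16 (mod 43)

16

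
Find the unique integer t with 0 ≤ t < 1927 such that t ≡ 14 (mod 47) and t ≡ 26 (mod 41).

47⁻¹ mod 41: 47*7 ≡ 1 (mod 41), so 47⁻¹ ≡ 7.
t = 14 + 47*((26 − 14)*7 mod 41) = 14 + 47*2 = 108.
Check: 108 mod 47 = 14, 108 mod 41 = 26. ✓

108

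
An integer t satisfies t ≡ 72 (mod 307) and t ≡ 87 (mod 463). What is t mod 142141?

139450

307⁻¹ mod 463: 307*92 ≡ 1 (mod 463), so 307⁻¹ ≡ 92.
t = 72 + 307*((87 − 72)*92 mod 463) = 72 + 307*454 = 139450.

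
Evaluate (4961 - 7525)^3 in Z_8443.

2991

4961 - 7525 = -2564 ≡ 5879 (mod 8443)
(5879)^3 ≡ 2991 (mod 8443)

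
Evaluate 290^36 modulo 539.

169

36 in binary is 100100, i.e. 36 = 32 + 4.
290^1 ≡ 290 (mod 539)
290^2 ≡ 290^2 = 84100 ≡ 16 (mod 539)
290^4 ≡ 16^2 = 256 (mod 539)
290^8 ≡ 256^2 = 65536 ≡ 317 (mod 539)
290^16 ≡ 317^2 = 100489 ≡ 235 (mod 539)
290^32 ≡ 235^2 = 55225 ≡ 247 (mod 539)
290^36 = 290^32 · 290^4 ≡ 247 · 256 (mod 539).
247 · 256 = 63232 ≡ 169 (mod 539).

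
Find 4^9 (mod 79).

Using repeated squaring:
4^1 ≡ 4 (mod 79)
4^2 ≡ 4^2 = 16 (mod 79)
4^4 ≡ 16^2 = 256 ≡ 19 (mod 79)
4^8 ≡ 19^2 = 361 ≡ 45 (mod 79)
4^9 = 4^8 × 4^1 ≡ 45 × 4 (mod 79).
45 × 4 = 180 ≡ 22 (mod 79).

22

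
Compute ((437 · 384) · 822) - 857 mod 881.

30

437 · 384 = 167808 ≡ 418 (mod 881)
418 · 822 = 343596 ≡ 6 (mod 881)
6 - 857 = -851 ≡ 30 (mod 881)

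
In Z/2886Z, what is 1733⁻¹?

413

Run the extended Euclidean algorithm:
2886 = 1×1733 + 1153
1733 = 1×1153 + 580
1153 = 1×580 + 573
580 = 1×573 + 7
573 = 81×7 + 6
7 = 1×6 + 1
6 = 6×1 + 0
gcd(1733, 2886) = 1, so the inverse exists.
Back-substitute for 1:
1 = 1×7 − 1×6
  = −1×573 + 82×7
  = 82×580 − 83×573
  = −83×1153 + 165×580
  = 165×1733 − 248×1153
  = −248×2886 + 413×1733
So 1733⁻¹ ≡ 413 (mod 2886).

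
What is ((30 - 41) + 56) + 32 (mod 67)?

10

30 - 41 = -11 ≡ 56 (mod 67)
56 + 56 = 112 ≡ 45 (mod 67)
45 + 32 = 77 ≡ 10 (mod 67)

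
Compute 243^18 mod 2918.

18 in binary is 10010, i.e. 18 = 16 + 2.
243^1 ≡ 243 (mod 2918)
243^2 ≡ 243^2 = 59049 ≡ 689 (mod 2918)
243^4 ≡ 689^2 = 474721 ≡ 2005 (mod 2918)
243^8 ≡ 2005^2 = 4020025 ≡ 1939 (mod 2918)
243^16 ≡ 1939^2 = 3759721 ≡ 1337 (mod 2918)
243^18 = 243^16 * 243^2 ≡ 1337 * 689 (mod 2918).
1337 * 689 = 921193 ≡ 2023 (mod 2918).

2023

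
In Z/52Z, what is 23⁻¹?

43

Apply the Euclidean algorithm and back-substitute:
52 = 2·23 + 6
23 = 3·6 + 5
6 = 1·5 + 1
5 = 5·1 + 0
gcd(23, 52) = 1, so the inverse exists.
Back-substitute for 1:
1 = 1·6 − 1·5
  = −1·23 + 4·6
  = 4·52 − 9·23
So 23⁻¹ ≡ −9 ≡ 43 (mod 52).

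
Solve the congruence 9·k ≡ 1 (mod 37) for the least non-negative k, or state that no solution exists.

33

gcd(9, 37) = 1, so a unique solution mod 37 exists.
9⁻¹ ≡ 33 (mod 37).
k ≡ 33·1 ≡ 33 (mod 37).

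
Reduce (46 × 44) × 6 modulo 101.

24

46 × 44 = 2024 ≡ 4 (mod 101)
4 × 6 = 24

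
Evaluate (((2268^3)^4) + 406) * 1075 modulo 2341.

733

(2268)^3 ≡ 1930 (mod 2341)
(1930)^4 ≡ 383 (mod 2341)
383 + 406 = 789
789 * 1075 = 848175 ≡ 733 (mod 2341)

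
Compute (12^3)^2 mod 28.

(12)^3 ≡ 20 (mod 28)
(20)^2 ≡ 8 (mod 28)

8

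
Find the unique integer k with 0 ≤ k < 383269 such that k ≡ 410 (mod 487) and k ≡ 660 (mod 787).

319395

487⁻¹ mod 787: 487*585 ≡ 1 (mod 787), so 487⁻¹ ≡ 585.
k = 410 + 487*((660 − 410)*585 mod 787) = 410 + 487*655 = 319395.
Check: 319395 mod 487 = 410, 319395 mod 787 = 660. ✓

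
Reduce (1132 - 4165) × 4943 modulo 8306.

211

1132 - 4165 = -3033 ≡ 5273 (mod 8306)
5273 × 4943 = 26064439 ≡ 211 (mod 8306)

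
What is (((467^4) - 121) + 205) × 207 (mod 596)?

(467)^4 ≡ 421 (mod 596)
421 - 121 = 300
300 + 205 = 505
505 × 207 = 104535 ≡ 235 (mod 596)

235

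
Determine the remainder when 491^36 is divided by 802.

331

Compute successive squares:
36 in binary is 100100, i.e. 36 = 32 + 4.
491^1 ≡ 491 (mod 802)
491^2 ≡ 491^2 = 241081 ≡ 481 (mod 802)
491^4 ≡ 481^2 = 231361 ≡ 385 (mod 802)
491^8 ≡ 385^2 = 148225 ≡ 657 (mod 802)
491^16 ≡ 657^2 = 431649 ≡ 173 (mod 802)
491^32 ≡ 173^2 = 29929 ≡ 255 (mod 802)
491^36 = 491^32 * 491^4 ≡ 255 * 385 (mod 802).
255 * 385 = 98175 ≡ 331 (mod 802).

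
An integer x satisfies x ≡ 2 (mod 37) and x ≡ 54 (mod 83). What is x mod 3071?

1963

37⁻¹ mod 83: 37×9 ≡ 1 (mod 83), so 37⁻¹ ≡ 9.
x = 2 + 37×((54 − 2)×9 mod 83) = 2 + 37×53 = 1963.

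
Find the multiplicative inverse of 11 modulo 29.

8

By the extended Euclidean algorithm:
29 = 2×11 + 7
11 = 1×7 + 4
7 = 1×4 + 3
4 = 1×3 + 1
3 = 3×1 + 0
gcd(11, 29) = 1, so the inverse exists.
Back-substitute for 1:
1 = 1×4 − 1×3
  = −1×7 + 2×4
  = 2×11 − 3×7
  = −3×29 + 8×11
So 11⁻¹ ≡ 8 (mod 29).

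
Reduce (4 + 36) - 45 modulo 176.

171

4 + 36 = 40
40 - 45 = -5 ≡ 171 (mod 176)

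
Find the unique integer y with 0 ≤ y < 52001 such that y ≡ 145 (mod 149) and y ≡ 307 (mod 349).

35905

149⁻¹ mod 349: 149·260 ≡ 1 (mod 349), so 149⁻¹ ≡ 260.
y = 145 + 149·((307 − 145)·260 mod 349) = 145 + 149·240 = 35905.
Check: 35905 mod 149 = 145, 35905 mod 349 = 307. ✓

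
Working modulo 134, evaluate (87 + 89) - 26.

16

87 + 89 = 176 ≡ 42 (mod 134)
42 - 26 = 16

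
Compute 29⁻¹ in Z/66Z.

41

By the extended Euclidean algorithm:
66 = 2·29 + 8
29 = 3·8 + 5
8 = 1·5 + 3
5 = 1·3 + 2
3 = 1·2 + 1
2 = 2·1 + 0
gcd(29, 66) = 1, so the inverse exists.
Back-substitute for 1:
1 = 1·3 − 1·2
  = −1·5 + 2·3
  = 2·8 − 3·5
  = −3·29 + 11·8
  = 11·66 − 25·29
So 29⁻¹ ≡ −25 ≡ 41 (mod 66).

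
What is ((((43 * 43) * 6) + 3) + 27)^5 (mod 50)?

24

43 * 43 = 1849 ≡ 49 (mod 50)
49 * 6 = 294 ≡ 44 (mod 50)
44 + 3 = 47
47 + 27 = 74 ≡ 24 (mod 50)
(24)^5 ≡ 24 (mod 50)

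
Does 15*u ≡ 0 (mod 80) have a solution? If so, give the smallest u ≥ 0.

0

gcd(15, 80) = 5, and 5 | 0, so solutions exist.
Divide through by 5: 3*u ≡ 0 mod 16.
3⁻¹ ≡ 11 (mod 16).
u ≡ 11*0 ≡ 0 (mod 16).
The smallest non-negative solution is u = 0.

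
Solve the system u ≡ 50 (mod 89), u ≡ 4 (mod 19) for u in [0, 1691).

1296

89⁻¹ mod 19: 89*3 ≡ 1 (mod 19), so 89⁻¹ ≡ 3.
u = 50 + 89*((4 − 50)*3 mod 19) = 50 + 89*14 = 1296.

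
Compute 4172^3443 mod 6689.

Using repeated squaring:
4172^1 ≡ 4172 (mod 6689)
4172^2 ≡ 4172^2 = 17405584 ≡ 806 (mod 6689)
4172^4 ≡ 806^2 = 649636 ≡ 803 (mod 6689)
4172^8 ≡ 803^2 = 644809 ≡ 2665 (mod 6689)
4172^16 ≡ 2665^2 = 7102225 ≡ 5196 (mod 6689)
4172^32 ≡ 5196^2 = 26998416 ≡ 1612 (mod 6689)
4172^64 ≡ 1612^2 = 2598544 ≡ 3212 (mod 6689)
4172^128 ≡ 3212^2 = 10316944 ≡ 2506 (mod 6689)
4172^256 ≡ 2506^2 = 6280036 ≡ 5754 (mod 6689)
4172^512 ≡ 5754^2 = 33108516 ≡ 4655 (mod 6689)
4172^1024 ≡ 4655^2 = 21669025 ≡ 3354 (mod 6689)
4172^2048 ≡ 3354^2 = 11249316 ≡ 5107 (mod 6689)
4172^3443 = 4172^2048 × 4172^1024 × 4172^256 × 4172^64 × 4172^32 × 4172^16 × 4172^2 × 4172^1 ≡ 5107 × 3354 × 5754 × 3212 × 1612 × 5196 × 806 × 4172 (mod 6689).
Accumulate the product:
5107 × 3354 = 17128878 ≡ 5038
5038 × 5754 = 28988652 ≡ 5215
5215 × 3212 = 16750580 ≡ 1324
1324 × 1612 = 2134288 ≡ 497
497 × 5196 = 2582412 ≡ 458
458 × 806 = 369148 ≡ 1253
1253 × 4172 = 5227516 ≡ 3407

3407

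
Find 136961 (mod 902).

759

136961 = 151×902 + 759, so 136961 ≡ 759 (mod 902).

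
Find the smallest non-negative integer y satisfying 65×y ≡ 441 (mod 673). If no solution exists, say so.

452

gcd(65, 673) = 1, so a unique solution mod 673 exists.
65⁻¹ ≡ 497 (mod 673).
y ≡ 497×441 ≡ 452 (mod 673).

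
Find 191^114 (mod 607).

451

Using repeated squaring:
114 in binary is 1110010, i.e. 114 = 64 + 32 + 16 + 2.
191^1 ≡ 191 (mod 607)
191^2 ≡ 191^2 = 36481 ≡ 61 (mod 607)
191^4 ≡ 61^2 = 3721 ≡ 79 (mod 607)
191^8 ≡ 79^2 = 6241 ≡ 171 (mod 607)
191^16 ≡ 171^2 = 29241 ≡ 105 (mod 607)
191^32 ≡ 105^2 = 11025 ≡ 99 (mod 607)
191^64 ≡ 99^2 = 9801 ≡ 89 (mod 607)
191^114 = 191^64 · 191^32 · 191^16 · 191^2 ≡ 89 · 99 · 105 · 61 (mod 607).
Accumulate the product:
89 · 99 = 8811 ≡ 313
313 · 105 = 32865 ≡ 87
87 · 61 = 5307 ≡ 451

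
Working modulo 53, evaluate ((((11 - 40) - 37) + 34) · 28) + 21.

26

11 - 40 = -29 ≡ 24 (mod 53)
24 - 37 = -13 ≡ 40 (mod 53)
40 + 34 = 74 ≡ 21 (mod 53)
21 · 28 = 588 ≡ 5 (mod 53)
5 + 21 = 26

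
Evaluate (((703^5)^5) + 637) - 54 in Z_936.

350

(703)^5 ≡ 703 (mod 936)
(703)^5 ≡ 703 (mod 936)
703 + 637 = 1340 ≡ 404 (mod 936)
404 - 54 = 350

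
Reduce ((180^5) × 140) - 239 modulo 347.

338

(180)^5 ≡ 76 (mod 347)
76 × 140 = 10640 ≡ 230 (mod 347)
230 - 239 = -9 ≡ 338 (mod 347)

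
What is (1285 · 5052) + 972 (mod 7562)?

4596

1285 · 5052 = 6491820 ≡ 3624 (mod 7562)
3624 + 972 = 4596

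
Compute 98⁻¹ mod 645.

362

By the extended Euclidean algorithm:
645 = 6·98 + 57
98 = 1·57 + 41
57 = 1·41 + 16
41 = 2·16 + 9
16 = 1·9 + 7
9 = 1·7 + 2
7 = 3·2 + 1
2 = 2·1 + 0
gcd(98, 645) = 1, so the inverse exists.
Back-substitute for 1:
1 = 1·7 − 3·2
  = −3·9 + 4·7
  = 4·16 − 7·9
  = −7·41 + 18·16
  = 18·57 − 25·41
  = −25·98 + 43·57
  = 43·645 − 283·98
So 98⁻¹ ≡ −283 ≡ 362 (mod 645).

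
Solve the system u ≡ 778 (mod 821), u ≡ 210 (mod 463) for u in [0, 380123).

821⁻¹ mod 463: 821*97 ≡ 1 (mod 463), so 821⁻¹ ≡ 97.
u = 778 + 821*((210 − 778)*97 mod 463) = 778 + 821*1 = 1599.

1599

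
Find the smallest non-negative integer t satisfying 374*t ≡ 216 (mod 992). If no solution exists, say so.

356

gcd(374, 992) = 2, and 2 | 216, so solutions exist.
Divide through by 2: 187*t ≡ 108 mod 496.
187⁻¹ ≡ 435 (mod 496).
t ≡ 435*108 ≡ 356 (mod 496).
The smallest non-negative solution is t = 356.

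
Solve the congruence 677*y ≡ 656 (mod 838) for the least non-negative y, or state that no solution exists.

74

gcd(677, 838) = 1, so a unique solution mod 838 exists.
677⁻¹ ≡ 635 (mod 838).
y ≡ 635*656 ≡ 74 (mod 838).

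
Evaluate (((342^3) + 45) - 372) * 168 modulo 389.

(342)^3 ≡ 40 (mod 389)
40 + 45 = 85
85 - 372 = -287 ≡ 102 (mod 389)
102 * 168 = 17136 ≡ 20 (mod 389)

20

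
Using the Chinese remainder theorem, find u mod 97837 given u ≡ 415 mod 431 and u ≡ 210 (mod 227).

431⁻¹ mod 227: 431×148 ≡ 1 (mod 227), so 431⁻¹ ≡ 148.
u = 415 + 431×((210 − 415)×148 mod 227) = 415 + 431×78 = 34033.
Check: 34033 mod 431 = 415, 34033 mod 227 = 210. ✓

34033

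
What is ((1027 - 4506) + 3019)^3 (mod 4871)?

1193

1027 - 4506 = -3479 ≡ 1392 (mod 4871)
1392 + 3019 = 4411
(4411)^3 ≡ 1193 (mod 4871)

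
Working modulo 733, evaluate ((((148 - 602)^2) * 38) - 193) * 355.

201

148 - 602 = -454 ≡ 279 (mod 733)
(279)^2 ≡ 143 (mod 733)
143 * 38 = 5434 ≡ 303 (mod 733)
303 - 193 = 110
110 * 355 = 39050 ≡ 201 (mod 733)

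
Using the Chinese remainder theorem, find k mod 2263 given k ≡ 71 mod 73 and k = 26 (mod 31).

801

73⁻¹ mod 31: 73*17 ≡ 1 (mod 31), so 73⁻¹ ≡ 17.
k = 71 + 73*((26 − 71)*17 mod 31) = 71 + 73*10 = 801.
Check: 801 mod 73 = 71, 801 mod 31 = 26. ✓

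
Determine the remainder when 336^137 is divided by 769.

567

Using repeated squaring:
137 in binary is 10001001, i.e. 137 = 128 + 8 + 1.
336^1 ≡ 336 (mod 769)
336^2 ≡ 336^2 = 112896 ≡ 622 (mod 769)
336^4 ≡ 622^2 = 386884 ≡ 77 (mod 769)
336^8 ≡ 77^2 = 5929 ≡ 546 (mod 769)
336^16 ≡ 546^2 = 298116 ≡ 513 (mod 769)
336^32 ≡ 513^2 = 263169 ≡ 171 (mod 769)
336^64 ≡ 171^2 = 29241 ≡ 19 (mod 769)
336^128 ≡ 19^2 = 361 (mod 769)
336^137 = 336^128 · 336^8 · 336^1 ≡ 361 · 546 · 336 (mod 769).
Accumulate the product:
361 · 546 = 197106 ≡ 242
242 · 336 = 81312 ≡ 567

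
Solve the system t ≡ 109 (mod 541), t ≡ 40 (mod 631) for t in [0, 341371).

80177

541⁻¹ mod 631: 541·7 ≡ 1 (mod 631), so 541⁻¹ ≡ 7.
t = 109 + 541·((40 − 109)·7 mod 631) = 109 + 541·148 = 80177.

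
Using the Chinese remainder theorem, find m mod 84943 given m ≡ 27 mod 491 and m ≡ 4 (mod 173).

3464

491⁻¹ mod 173: 491*105 ≡ 1 (mod 173), so 491⁻¹ ≡ 105.
m = 27 + 491*((4 − 27)*105 mod 173) = 27 + 491*7 = 3464.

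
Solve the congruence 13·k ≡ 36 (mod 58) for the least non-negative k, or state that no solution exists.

gcd(13, 58) = 1, so a unique solution mod 58 exists.
13⁻¹ ≡ 9 (mod 58).
k ≡ 9·36 ≡ 34 (mod 58).

34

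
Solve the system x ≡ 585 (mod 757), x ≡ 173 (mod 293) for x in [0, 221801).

757⁻¹ mod 293: 757·12 ≡ 1 (mod 293), so 757⁻¹ ≡ 12.
x = 585 + 757·((173 − 585)·12 mod 293) = 585 + 757·37 = 28594.

28594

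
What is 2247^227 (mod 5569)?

1335

By square-and-multiply:
227 in binary is 11100011, i.e. 227 = 128 + 64 + 32 + 2 + 1.
2247^1 ≡ 2247 (mod 5569)
2247^2 ≡ 2247^2 = 5049009 ≡ 3495 (mod 5569)
2247^4 ≡ 3495^2 = 12215025 ≡ 2208 (mod 5569)
2247^8 ≡ 2208^2 = 4875264 ≡ 2389 (mod 5569)
2247^16 ≡ 2389^2 = 5707321 ≡ 4665 (mod 5569)
2247^32 ≡ 4665^2 = 21762225 ≡ 4142 (mod 5569)
2247^64 ≡ 4142^2 = 17156164 ≡ 3644 (mod 5569)
2247^128 ≡ 3644^2 = 13278736 ≡ 2240 (mod 5569)
2247^227 = 2247^128 * 2247^64 * 2247^32 * 2247^2 * 2247^1 ≡ 2240 * 3644 * 4142 * 3495 * 2247 (mod 5569).
Accumulate the product:
2240 * 3644 = 8162560 ≡ 3975
3975 * 4142 = 16464450 ≡ 2486
2486 * 3495 = 8688570 ≡ 930
930 * 2247 = 2089710 ≡ 1335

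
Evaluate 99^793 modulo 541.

Compute successive squares:
99^1 ≡ 99 (mod 541)
99^2 ≡ 99^2 = 9801 ≡ 63 (mod 541)
99^4 ≡ 63^2 = 3969 ≡ 182 (mod 541)
99^8 ≡ 182^2 = 33124 ≡ 123 (mod 541)
99^16 ≡ 123^2 = 15129 ≡ 522 (mod 541)
99^32 ≡ 522^2 = 272484 ≡ 361 (mod 541)
99^64 ≡ 361^2 = 130321 ≡ 481 (mod 541)
99^128 ≡ 481^2 = 231361 ≡ 354 (mod 541)
99^256 ≡ 354^2 = 125316 ≡ 345 (mod 541)
99^512 ≡ 345^2 = 119025 ≡ 5 (mod 541)
99^793 = 99^512 * 99^256 * 99^16 * 99^8 * 99^1 ≡ 5 * 345 * 522 * 123 * 99 (mod 541).
Accumulate the product:
5 * 345 = 1725 ≡ 102
102 * 522 = 53244 ≡ 226
226 * 123 = 27798 ≡ 207
207 * 99 = 20493 ≡ 476

476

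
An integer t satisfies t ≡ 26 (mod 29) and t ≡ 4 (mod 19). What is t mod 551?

29⁻¹ mod 19: 29*2 ≡ 1 (mod 19), so 29⁻¹ ≡ 2.
t = 26 + 29*((4 − 26)*2 mod 19) = 26 + 29*13 = 403.

403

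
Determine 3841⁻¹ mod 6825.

6825 = 1·3841 + 2984
3841 = 1·2984 + 857
2984 = 3·857 + 413
857 = 2·413 + 31
413 = 13·31 + 10
31 = 3·10 + 1
10 = 10·1 + 0
gcd(3841, 6825) = 1, so the inverse exists.
Bézout: 1 = −372·6825 + 661·3841.
So 3841⁻¹ ≡ 661 (mod 6825).

661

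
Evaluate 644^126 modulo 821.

20

Using repeated squaring:
126 in binary is 1111110, i.e. 126 = 64 + 32 + 16 + 8 + 4 + 2.
644^1 ≡ 644 (mod 821)
644^2 ≡ 644^2 = 414736 ≡ 131 (mod 821)
644^4 ≡ 131^2 = 17161 ≡ 741 (mod 821)
644^8 ≡ 741^2 = 549081 ≡ 653 (mod 821)
644^16 ≡ 653^2 = 426409 ≡ 310 (mod 821)
644^32 ≡ 310^2 = 96100 ≡ 43 (mod 821)
644^64 ≡ 43^2 = 1849 ≡ 207 (mod 821)
644^126 = 644^64 * 644^32 * 644^16 * 644^8 * 644^4 * 644^2 ≡ 207 * 43 * 310 * 653 * 741 * 131 (mod 821).
Accumulate the product:
207 * 43 = 8901 ≡ 691
691 * 310 = 214210 ≡ 750
750 * 653 = 489750 ≡ 434
434 * 741 = 321594 ≡ 583
583 * 131 = 76373 ≡ 20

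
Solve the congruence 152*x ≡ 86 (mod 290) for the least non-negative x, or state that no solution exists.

gcd(152, 290) = 2, and 2 | 86, so solutions exist.
Divide through by 2: 76*x mod 145 = 43.
76⁻¹ ≡ 21 (mod 145).
x ≡ 21*43 ≡ 33 (mod 145).
The smallest non-negative solution is x = 33.

33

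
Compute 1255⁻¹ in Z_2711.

2158

2711 = 2·1255 + 201
1255 = 6·201 + 49
201 = 4·49 + 5
49 = 9·5 + 4
5 = 1·4 + 1
4 = 4·1 + 0
gcd(1255, 2711) = 1, so the inverse exists.
Back-substitute for 1:
1 = 1·5 − 1·4
  = −1·49 + 10·5
  = 10·201 − 41·49
  = −41·1255 + 256·201
  = 256·2711 − 553·1255
So 1255⁻¹ ≡ −553 ≡ 2158 (mod 2711).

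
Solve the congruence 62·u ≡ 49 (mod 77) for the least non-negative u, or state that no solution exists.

7

gcd(62, 77) = 1, so a unique solution mod 77 exists.
62⁻¹ ≡ 41 (mod 77).
u ≡ 41·49 ≡ 7 (mod 77).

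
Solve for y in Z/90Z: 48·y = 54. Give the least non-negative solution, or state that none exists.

gcd(48, 90) = 6, and 6 | 54, so solutions exist.
Divide through by 6: 8·y ≡ 9 (mod 15).
8⁻¹ ≡ 2 (mod 15).
y ≡ 2·9 ≡ 3 (mod 15).
The smallest non-negative solution is y = 3.

3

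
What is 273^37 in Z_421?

Using repeated squaring:
37 in binary is 100101, i.e. 37 = 32 + 4 + 1.
273^1 ≡ 273 (mod 421)
273^2 ≡ 273^2 = 74529 ≡ 12 (mod 421)
273^4 ≡ 12^2 = 144 (mod 421)
273^8 ≡ 144^2 = 20736 ≡ 107 (mod 421)
273^16 ≡ 107^2 = 11449 ≡ 82 (mod 421)
273^32 ≡ 82^2 = 6724 ≡ 409 (mod 421)
273^37 = 273^32 × 273^4 × 273^1 ≡ 409 × 144 × 273 (mod 421).
Accumulate the product:
409 × 144 = 58896 ≡ 377
377 × 273 = 102921 ≡ 197

197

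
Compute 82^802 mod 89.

18

Compute successive squares:
802 in binary is 1100100010, i.e. 802 = 512 + 256 + 32 + 2.
82^1 ≡ 82 (mod 89)
82^2 ≡ 82^2 = 6724 ≡ 49 (mod 89)
82^4 ≡ 49^2 = 2401 ≡ 87 (mod 89)
82^8 ≡ 87^2 = 7569 ≡ 4 (mod 89)
82^16 ≡ 4^2 = 16 (mod 89)
82^32 ≡ 16^2 = 256 ≡ 78 (mod 89)
82^64 ≡ 78^2 = 6084 ≡ 32 (mod 89)
82^128 ≡ 32^2 = 1024 ≡ 45 (mod 89)
82^256 ≡ 45^2 = 2025 ≡ 67 (mod 89)
82^512 ≡ 67^2 = 4489 ≡ 39 (mod 89)
82^802 = 82^512 * 82^256 * 82^32 * 82^2 ≡ 39 * 67 * 78 * 49 (mod 89).
Accumulate the product:
39 * 67 = 2613 ≡ 32
32 * 78 = 2496 ≡ 4
4 * 49 = 196 ≡ 18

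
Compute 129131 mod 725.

81

129131 = 178×725 + 81, so 129131 ≡ 81 (mod 725).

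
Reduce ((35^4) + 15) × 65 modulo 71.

(35)^4 ≡ 40 (mod 71)
40 + 15 = 55
55 × 65 = 3575 ≡ 25 (mod 71)

25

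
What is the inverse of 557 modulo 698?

99

Apply the Euclidean algorithm and back-substitute:
698 = 1·557 + 141
557 = 3·141 + 134
141 = 1·134 + 7
134 = 19·7 + 1
7 = 7·1 + 0
gcd(557, 698) = 1, so the inverse exists.
Back-substitute for 1:
1 = 1·134 − 19·7
  = −19·141 + 20·134
  = 20·557 − 79·141
  = −79·698 + 99·557
So 557⁻¹ ≡ 99 (mod 698).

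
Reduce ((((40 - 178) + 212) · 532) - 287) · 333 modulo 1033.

40 - 178 = -138 ≡ 895 (mod 1033)
895 + 212 = 1107 ≡ 74 (mod 1033)
74 · 532 = 39368 ≡ 114 (mod 1033)
114 - 287 = -173 ≡ 860 (mod 1033)
860 · 333 = 286380 ≡ 239 (mod 1033)

239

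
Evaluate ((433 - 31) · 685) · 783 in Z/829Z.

433 - 31 = 402
402 · 685 = 275370 ≡ 142 (mod 829)
142 · 783 = 111186 ≡ 100 (mod 829)

100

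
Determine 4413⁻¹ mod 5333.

4620

5333 = 1*4413 + 920
4413 = 4*920 + 733
920 = 1*733 + 187
733 = 3*187 + 172
187 = 1*172 + 15
172 = 11*15 + 7
15 = 2*7 + 1
7 = 7*1 + 0
gcd(4413, 5333) = 1, so the inverse exists.
Bézout: 1 = 590*5333 − 713*4413.
So 4413⁻¹ ≡ −713 ≡ 4620 (mod 5333).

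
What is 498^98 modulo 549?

45

Using repeated squaring:
98 in binary is 1100010, i.e. 98 = 64 + 32 + 2.
498^1 ≡ 498 (mod 549)
498^2 ≡ 498^2 = 248004 ≡ 405 (mod 549)
498^4 ≡ 405^2 = 164025 ≡ 423 (mod 549)
498^8 ≡ 423^2 = 178929 ≡ 504 (mod 549)
498^16 ≡ 504^2 = 254016 ≡ 378 (mod 549)
498^32 ≡ 378^2 = 142884 ≡ 144 (mod 549)
498^64 ≡ 144^2 = 20736 ≡ 423 (mod 549)
498^98 = 498^64 × 498^32 × 498^2 ≡ 423 × 144 × 405 (mod 549).
Accumulate the product:
423 × 144 = 60912 ≡ 522
522 × 405 = 211410 ≡ 45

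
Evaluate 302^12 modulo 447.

412

By square-and-multiply:
12 in binary is 1100, i.e. 12 = 8 + 4.
302^1 ≡ 302 (mod 447)
302^2 ≡ 302^2 = 91204 ≡ 16 (mod 447)
302^4 ≡ 16^2 = 256 (mod 447)
302^8 ≡ 256^2 = 65536 ≡ 274 (mod 447)
302^12 = 302^8 * 302^4 ≡ 274 * 256 (mod 447).
274 * 256 = 70144 ≡ 412 (mod 447).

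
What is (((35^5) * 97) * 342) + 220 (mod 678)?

334

(35)^5 ≡ 605 (mod 678)
605 * 97 = 58685 ≡ 377 (mod 678)
377 * 342 = 128934 ≡ 114 (mod 678)
114 + 220 = 334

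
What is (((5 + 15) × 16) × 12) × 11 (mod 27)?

12

5 + 15 = 20
20 × 16 = 320 ≡ 23 (mod 27)
23 × 12 = 276 ≡ 6 (mod 27)
6 × 11 = 66 ≡ 12 (mod 27)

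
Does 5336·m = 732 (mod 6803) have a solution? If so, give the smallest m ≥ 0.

gcd(5336, 6803) = 1, so a unique solution mod 6803 exists.
5336⁻¹ ≡ 6381 (mod 6803).
m ≡ 6381·732 ≡ 4034 (mod 6803).

4034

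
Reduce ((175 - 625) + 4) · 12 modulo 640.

408

175 - 625 = -450 ≡ 190 (mod 640)
190 + 4 = 194
194 · 12 = 2328 ≡ 408 (mod 640)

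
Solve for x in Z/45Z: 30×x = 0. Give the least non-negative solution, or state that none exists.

gcd(30, 45) = 15, and 15 | 0, so solutions exist.
Divide through by 15: 2×x ≡ 0 mod 3.
2⁻¹ ≡ 2 (mod 3).
x ≡ 2×0 ≡ 0 (mod 3).
The smallest non-negative solution is x = 0.

0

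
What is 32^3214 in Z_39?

4

3214 in binary is 110010001110, i.e. 3214 = 2048 + 1024 + 128 + 8 + 4 + 2.
32^1 ≡ 32 (mod 39)
32^2 ≡ 32^2 = 1024 ≡ 10 (mod 39)
32^4 ≡ 10^2 = 100 ≡ 22 (mod 39)
32^8 ≡ 22^2 = 484 ≡ 16 (mod 39)
32^16 ≡ 16^2 = 256 ≡ 22 (mod 39)
32^32 ≡ 22^2 = 484 ≡ 16 (mod 39)
32^64 ≡ 16^2 = 256 ≡ 22 (mod 39)
32^128 ≡ 22^2 = 484 ≡ 16 (mod 39)
32^256 ≡ 16^2 = 256 ≡ 22 (mod 39)
32^512 ≡ 22^2 = 484 ≡ 16 (mod 39)
32^1024 ≡ 16^2 = 256 ≡ 22 (mod 39)
32^2048 ≡ 22^2 = 484 ≡ 16 (mod 39)
32^3214 = 32^2048 · 32^1024 · 32^128 · 32^8 · 32^4 · 32^2 ≡ 16 · 22 · 16 · 16 · 22 · 10 (mod 39).
Accumulate the product:
16 · 22 = 352 ≡ 1
1 · 16 = 16
16 · 16 = 256 ≡ 22
22 · 22 = 484 ≡ 16
16 · 10 = 160 ≡ 4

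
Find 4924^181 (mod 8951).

7664

Compute successive squares:
4924^1 ≡ 4924 (mod 8951)
4924^2 ≡ 4924^2 = 24245776 ≡ 6468 (mod 8951)
4924^4 ≡ 6468^2 = 41835024 ≡ 7001 (mod 8951)
4924^8 ≡ 7001^2 = 49014001 ≡ 7276 (mod 8951)
4924^16 ≡ 7276^2 = 52940176 ≡ 3962 (mod 8951)
4924^32 ≡ 3962^2 = 15697444 ≡ 6341 (mod 8951)
4924^64 ≡ 6341^2 = 40208281 ≡ 389 (mod 8951)
4924^128 ≡ 389^2 = 151321 ≡ 8105 (mod 8951)
4924^181 = 4924^128 * 4924^32 * 4924^16 * 4924^4 * 4924^1 ≡ 8105 * 6341 * 3962 * 7001 * 4924 (mod 8951).
Accumulate the product:
8105 * 6341 = 51393805 ≡ 6114
6114 * 3962 = 24223668 ≡ 2262
2262 * 7001 = 15836262 ≡ 1943
1943 * 4924 = 9567332 ≡ 7664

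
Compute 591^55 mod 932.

55 in binary is 110111, i.e. 55 = 32 + 16 + 4 + 2 + 1.
591^1 ≡ 591 (mod 932)
591^2 ≡ 591^2 = 349281 ≡ 713 (mod 932)
591^4 ≡ 713^2 = 508369 ≡ 429 (mod 932)
591^8 ≡ 429^2 = 184041 ≡ 437 (mod 932)
591^16 ≡ 437^2 = 190969 ≡ 841 (mod 932)
591^32 ≡ 841^2 = 707281 ≡ 825 (mod 932)
591^55 = 591^32 * 591^16 * 591^4 * 591^2 * 591^1 ≡ 825 * 841 * 429 * 713 * 591 (mod 932).
Accumulate the product:
825 * 841 = 693825 ≡ 417
417 * 429 = 178893 ≡ 881
881 * 713 = 628153 ≡ 917
917 * 591 = 541947 ≡ 455

455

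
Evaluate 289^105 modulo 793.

Compute successive squares:
289^1 ≡ 289 (mod 793)
289^2 ≡ 289^2 = 83521 ≡ 256 (mod 793)
289^4 ≡ 256^2 = 65536 ≡ 510 (mod 793)
289^8 ≡ 510^2 = 260100 ≡ 789 (mod 793)
289^16 ≡ 789^2 = 622521 ≡ 16 (mod 793)
289^32 ≡ 16^2 = 256 (mod 793)
289^64 ≡ 256^2 = 65536 ≡ 510 (mod 793)
289^105 = 289^64 × 289^32 × 289^8 × 289^1 ≡ 510 × 256 × 789 × 289 (mod 793).
Accumulate the product:
510 × 256 = 130560 ≡ 508
508 × 789 = 400812 ≡ 347
347 × 289 = 100283 ≡ 365

365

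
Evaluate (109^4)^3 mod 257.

11

(109)^4 ≡ 140 (mod 257)
(140)^3 ≡ 11 (mod 257)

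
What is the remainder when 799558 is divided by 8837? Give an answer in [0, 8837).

4228

799558 = 90*8837 + 4228, so 799558 ≡ 4228 (mod 8837).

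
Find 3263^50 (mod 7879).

6137

Compute successive squares:
50 in binary is 110010, i.e. 50 = 32 + 16 + 2.
3263^1 ≡ 3263 (mod 7879)
3263^2 ≡ 3263^2 = 10647169 ≡ 2640 (mod 7879)
3263^4 ≡ 2640^2 = 6969600 ≡ 4564 (mod 7879)
3263^8 ≡ 4564^2 = 20830096 ≡ 5899 (mod 7879)
3263^16 ≡ 5899^2 = 34798201 ≡ 4537 (mod 7879)
3263^32 ≡ 4537^2 = 20584369 ≡ 4421 (mod 7879)
3263^50 = 3263^32 · 3263^16 · 3263^2 ≡ 4421 · 4537 · 2640 (mod 7879).
Accumulate the product:
4421 · 4537 = 20058077 ≡ 6022
6022 · 2640 = 15898080 ≡ 6137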